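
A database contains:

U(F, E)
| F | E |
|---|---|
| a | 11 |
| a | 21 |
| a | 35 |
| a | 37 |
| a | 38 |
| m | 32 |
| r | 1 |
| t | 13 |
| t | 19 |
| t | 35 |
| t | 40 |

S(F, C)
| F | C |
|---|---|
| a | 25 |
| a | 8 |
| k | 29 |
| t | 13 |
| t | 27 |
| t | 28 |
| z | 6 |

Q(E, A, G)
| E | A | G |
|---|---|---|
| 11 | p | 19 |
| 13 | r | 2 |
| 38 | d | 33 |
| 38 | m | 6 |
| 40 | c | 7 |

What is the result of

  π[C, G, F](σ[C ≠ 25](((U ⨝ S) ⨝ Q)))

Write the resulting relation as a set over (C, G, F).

Natural join on F: {(a, 11, 25), (a, 11, 8), (a, 21, 25), (a, 21, 8), (a, 35, 25), (a, 35, 8), (a, 37, 25), (a, 37, 8), (a, 38, 25), (a, 38, 8), (t, 13, 13), (t, 13, 27), (t, 13, 28), (t, 19, 13), (t, 19, 27), (t, 19, 28), (t, 35, 13), (t, 35, 27), (t, 35, 28), (t, 40, 13), (t, 40, 27), (t, 40, 28)}
Natural join on E: {(a, 11, 25, p, 19), (a, 11, 8, p, 19), (a, 38, 25, d, 33), (a, 38, 25, m, 6), (a, 38, 8, d, 33), (a, 38, 8, m, 6), (t, 13, 13, r, 2), (t, 13, 27, r, 2), (t, 13, 28, r, 2), (t, 40, 13, c, 7), (t, 40, 27, c, 7), (t, 40, 28, c, 7)}
Apply σ_{C ≠ 25}; surviving tuples: {(a, 11, 8, p, 19), (a, 38, 8, d, 33), (a, 38, 8, m, 6), (t, 13, 13, r, 2), (t, 13, 27, r, 2), (t, 13, 28, r, 2), (t, 40, 13, c, 7), (t, 40, 27, c, 7), (t, 40, 28, c, 7)}
π[C, G, F]: project onto (C, G, F) → {(13, 2, t), (13, 7, t), (27, 2, t), (27, 7, t), (28, 2, t), (28, 7, t), (8, 19, a), (8, 33, a), (8, 6, a)}

{(13, 2, t), (13, 7, t), (27, 2, t), (27, 7, t), (28, 2, t), (28, 7, t), (8, 19, a), (8, 33, a), (8, 6, a)}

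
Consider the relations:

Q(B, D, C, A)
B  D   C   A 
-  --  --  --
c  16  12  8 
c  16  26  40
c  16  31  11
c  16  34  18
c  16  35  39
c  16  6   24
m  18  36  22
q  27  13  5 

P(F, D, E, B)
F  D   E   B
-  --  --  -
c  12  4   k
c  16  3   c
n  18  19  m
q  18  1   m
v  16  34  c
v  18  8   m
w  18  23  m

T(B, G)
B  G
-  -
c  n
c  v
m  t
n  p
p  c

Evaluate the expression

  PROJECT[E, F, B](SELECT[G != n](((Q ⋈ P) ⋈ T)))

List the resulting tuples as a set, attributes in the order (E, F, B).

{(1, q, m), (19, n, m), (23, w, m), (3, c, c), (34, v, c), (8, v, m)}

Q ⋈ P (natural join on B, D): {(c, 16, 12, 8, c, 3), (c, 16, 12, 8, v, 34), (c, 16, 26, 40, c, 3), (c, 16, 26, 40, v, 34), (c, 16, 31, 11, c, 3), (c, 16, 31, 11, v, 34), (c, 16, 34, 18, c, 3), (c, 16, 34, 18, v, 34), (c, 16, 35, 39, c, 3), (c, 16, 35, 39, v, 34), (c, 16, 6, 24, c, 3), (c, 16, 6, 24, v, 34), (m, 18, 36, 22, n, 19), (m, 18, 36, 22, q, 1), (m, 18, 36, 22, v, 8), (m, 18, 36, 22, w, 23)}
(Q ⋈ P) ⋈ T (natural join on B): {(c, 16, 12, 8, c, 3, n), (c, 16, 12, 8, c, 3, v), (c, 16, 12, 8, v, 34, n), (c, 16, 12, 8, v, 34, v), (c, 16, 26, 40, c, 3, n), (c, 16, 26, 40, c, 3, v), (c, 16, 26, 40, v, 34, n), (c, 16, 26, 40, v, 34, v), (c, 16, 31, 11, c, 3, n), (c, 16, 31, 11, c, 3, v), (c, 16, 31, 11, v, 34, n), (c, 16, 31, 11, v, 34, v), (c, 16, 34, 18, c, 3, n), (c, 16, 34, 18, c, 3, v), (c, 16, 34, 18, v, 34, n), (c, 16, 34, 18, v, 34, v), (c, 16, 35, 39, c, 3, n), (c, 16, 35, 39, c, 3, v), (c, 16, 35, 39, v, 34, n), (c, 16, 35, 39, v, 34, v), (c, 16, 6, 24, c, 3, n), (c, 16, 6, 24, c, 3, v), (c, 16, 6, 24, v, 34, n), (c, 16, 6, 24, v, 34, v), (m, 18, 36, 22, n, 19, t), (m, 18, 36, 22, q, 1, t), (m, 18, 36, 22, v, 8, t), (m, 18, 36, 22, w, 23, t)}
Filtering on G != n leaves {(c, 16, 12, 8, c, 3, v), (c, 16, 12, 8, v, 34, v), (c, 16, 26, 40, c, 3, v), (c, 16, 26, 40, v, 34, v), (c, 16, 31, 11, c, 3, v), (c, 16, 31, 11, v, 34, v), (c, 16, 34, 18, c, 3, v), (c, 16, 34, 18, v, 34, v), (c, 16, 35, 39, c, 3, v), (c, 16, 35, 39, v, 34, v), (c, 16, 6, 24, c, 3, v), (c, 16, 6, 24, v, 34, v), (m, 18, 36, 22, n, 19, t), (m, 18, 36, 22, q, 1, t), (m, 18, 36, 22, v, 8, t), (m, 18, 36, 22, w, 23, t)}.
π_{E, F, B} gives {(1, q, m), (19, n, m), (23, w, m), (3, c, c), (34, v, c), (8, v, m)} (10 duplicate(s) eliminated).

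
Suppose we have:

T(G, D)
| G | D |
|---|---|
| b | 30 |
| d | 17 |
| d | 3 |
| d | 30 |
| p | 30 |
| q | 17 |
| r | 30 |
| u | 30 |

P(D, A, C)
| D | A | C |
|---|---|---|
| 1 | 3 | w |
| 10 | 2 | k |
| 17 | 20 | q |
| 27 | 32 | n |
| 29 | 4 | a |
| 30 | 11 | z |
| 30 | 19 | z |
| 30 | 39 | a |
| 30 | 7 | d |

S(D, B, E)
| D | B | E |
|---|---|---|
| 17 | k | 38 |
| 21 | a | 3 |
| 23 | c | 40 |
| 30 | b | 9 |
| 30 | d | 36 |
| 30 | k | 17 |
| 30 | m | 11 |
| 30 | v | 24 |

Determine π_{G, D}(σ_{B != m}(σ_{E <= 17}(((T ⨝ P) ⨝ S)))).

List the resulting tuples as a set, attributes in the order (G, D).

{(b, 30), (d, 30), (p, 30), (r, 30), (u, 30)}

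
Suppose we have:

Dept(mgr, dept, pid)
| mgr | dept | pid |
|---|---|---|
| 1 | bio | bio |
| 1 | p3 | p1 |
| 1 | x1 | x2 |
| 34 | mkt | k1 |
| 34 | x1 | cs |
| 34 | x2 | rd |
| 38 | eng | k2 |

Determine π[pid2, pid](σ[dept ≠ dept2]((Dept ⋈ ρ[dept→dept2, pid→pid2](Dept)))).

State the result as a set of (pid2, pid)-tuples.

ρ[dept→dept2, pid→pid2]: schema becomes (mgr, dept2, pid2); tuples unchanged.
Natural join on mgr: {(1, bio, bio, bio, bio), (1, bio, bio, p3, p1), (1, bio, bio, x1, x2), (1, p3, p1, bio, bio), (1, p3, p1, p3, p1), (1, p3, p1, x1, x2), (1, x1, x2, bio, bio), (1, x1, x2, p3, p1), (1, x1, x2, x1, x2), (34, mkt, k1, mkt, k1), (34, mkt, k1, x1, cs), (34, mkt, k1, x2, rd), (34, x1, cs, mkt, k1), (34, x1, cs, x1, cs), (34, x1, cs, x2, rd), (34, x2, rd, mkt, k1), (34, x2, rd, x1, cs), (34, x2, rd, x2, rd), (38, eng, k2, eng, k2)}
σ[dept ≠ dept2]: keep tuples satisfying dept ≠ dept2 → {(1, bio, bio, p3, p1), (1, bio, bio, x1, x2), (1, p3, p1, bio, bio), (1, p3, p1, x1, x2), (1, x1, x2, bio, bio), (1, x1, x2, p3, p1), (34, mkt, k1, x1, cs), (34, mkt, k1, x2, rd), (34, x1, cs, mkt, k1), (34, x1, cs, x2, rd), (34, x2, rd, mkt, k1), (34, x2, rd, x1, cs)}
Keep only column(s) pid2, pid: {(bio, p1), (bio, x2), (cs, k1), (cs, rd), (k1, cs), (k1, rd), (p1, bio), (p1, x2), (rd, cs), (rd, k1), (x2, bio), (x2, p1)}

{(bio, p1), (bio, x2), (cs, k1), (cs, rd), (k1, cs), (k1, rd), (p1, bio), (p1, x2), (rd, cs), (rd, k1), (x2, bio), (x2, p1)}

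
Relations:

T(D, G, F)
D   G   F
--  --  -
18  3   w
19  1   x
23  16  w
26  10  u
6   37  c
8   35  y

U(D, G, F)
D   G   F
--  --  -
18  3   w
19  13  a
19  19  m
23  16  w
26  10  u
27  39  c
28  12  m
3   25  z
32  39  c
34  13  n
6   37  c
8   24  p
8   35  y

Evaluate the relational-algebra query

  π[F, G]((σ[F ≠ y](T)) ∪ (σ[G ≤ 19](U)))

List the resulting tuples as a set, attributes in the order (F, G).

Filtering on F ≠ y leaves {(18, 3, w), (19, 1, x), (23, 16, w), (26, 10, u), (6, 37, c)}.
Filtering on G ≤ 19 leaves {(18, 3, w), (19, 13, a), (19, 19, m), (23, 16, w), (26, 10, u), (28, 12, m), (34, 13, n)}.
Taking the union: {(18, 3, w), (19, 1, x), (19, 13, a), (19, 19, m), (23, 16, w), (26, 10, u), (28, 12, m), (34, 13, n), (6, 37, c)}
Keep only column(s) F, G: {(a, 13), (c, 37), (m, 12), (m, 19), (n, 13), (u, 10), (w, 16), (w, 3), (x, 1)}

{(a, 13), (c, 37), (m, 12), (m, 19), (n, 13), (u, 10), (w, 16), (w, 3), (x, 1)}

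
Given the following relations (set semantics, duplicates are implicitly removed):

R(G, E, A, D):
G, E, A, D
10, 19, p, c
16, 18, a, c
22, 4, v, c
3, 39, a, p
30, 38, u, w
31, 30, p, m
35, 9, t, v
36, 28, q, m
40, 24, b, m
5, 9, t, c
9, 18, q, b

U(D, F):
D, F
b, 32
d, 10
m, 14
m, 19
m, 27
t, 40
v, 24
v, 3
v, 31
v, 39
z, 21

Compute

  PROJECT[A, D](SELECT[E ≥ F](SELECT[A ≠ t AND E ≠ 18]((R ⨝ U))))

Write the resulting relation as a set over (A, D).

Joining R and U on D yields {(31, 30, p, m, 14), (31, 30, p, m, 19), (31, 30, p, m, 27), (35, 9, t, v, 24), (35, 9, t, v, 3), (35, 9, t, v, 31), (35, 9, t, v, 39), (36, 28, q, m, 14), (36, 28, q, m, 19), (36, 28, q, m, 27), (40, 24, b, m, 14), (40, 24, b, m, 19), (40, 24, b, m, 27), (9, 18, q, b, 32)}.
Apply σ_{A ≠ t AND E ≠ 18}; surviving tuples: {(31, 30, p, m, 14), (31, 30, p, m, 19), (31, 30, p, m, 27), (36, 28, q, m, 14), (36, 28, q, m, 19), (36, 28, q, m, 27), (40, 24, b, m, 14), (40, 24, b, m, 19), (40, 24, b, m, 27)}
Apply σ_{E ≥ F}; surviving tuples: {(31, 30, p, m, 14), (31, 30, p, m, 19), (31, 30, p, m, 27), (36, 28, q, m, 14), (36, 28, q, m, 19), (36, 28, q, m, 27), (40, 24, b, m, 14), (40, 24, b, m, 19)}
Keep only column(s) A, D (5 duplicate(s) eliminated): {(b, m), (p, m), (q, m)}

{(b, m), (p, m), (q, m)}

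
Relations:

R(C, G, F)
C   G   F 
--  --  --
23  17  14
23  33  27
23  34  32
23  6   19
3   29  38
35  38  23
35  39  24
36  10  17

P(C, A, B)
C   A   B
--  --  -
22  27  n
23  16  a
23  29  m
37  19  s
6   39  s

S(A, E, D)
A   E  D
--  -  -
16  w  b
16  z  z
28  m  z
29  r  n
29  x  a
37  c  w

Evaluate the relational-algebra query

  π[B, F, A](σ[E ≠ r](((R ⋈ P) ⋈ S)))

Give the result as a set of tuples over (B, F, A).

R ⋈ P (natural join on C): {(23, 17, 14, 16, a), (23, 17, 14, 29, m), (23, 33, 27, 16, a), (23, 33, 27, 29, m), (23, 34, 32, 16, a), (23, 34, 32, 29, m), (23, 6, 19, 16, a), (23, 6, 19, 29, m)}
(R ⋈ P) ⋈ S (natural join on A): {(23, 17, 14, 16, a, w, b), (23, 17, 14, 16, a, z, z), (23, 17, 14, 29, m, r, n), (23, 17, 14, 29, m, x, a), (23, 33, 27, 16, a, w, b), (23, 33, 27, 16, a, z, z), (23, 33, 27, 29, m, r, n), (23, 33, 27, 29, m, x, a), (23, 34, 32, 16, a, w, b), (23, 34, 32, 16, a, z, z), (23, 34, 32, 29, m, r, n), (23, 34, 32, 29, m, x, a), (23, 6, 19, 16, a, w, b), (23, 6, 19, 16, a, z, z), (23, 6, 19, 29, m, r, n), (23, 6, 19, 29, m, x, a)}
Filtering on E ≠ r leaves {(23, 17, 14, 16, a, w, b), (23, 17, 14, 16, a, z, z), (23, 17, 14, 29, m, x, a), (23, 33, 27, 16, a, w, b), (23, 33, 27, 16, a, z, z), (23, 33, 27, 29, m, x, a), (23, 34, 32, 16, a, w, b), (23, 34, 32, 16, a, z, z), (23, 34, 32, 29, m, x, a), (23, 6, 19, 16, a, w, b), (23, 6, 19, 16, a, z, z), (23, 6, 19, 29, m, x, a)}.
Keep only column(s) B, F, A (4 duplicate(s) eliminated): {(a, 14, 16), (a, 19, 16), (a, 27, 16), (a, 32, 16), (m, 14, 29), (m, 19, 29), (m, 27, 29), (m, 32, 29)}

{(a, 14, 16), (a, 19, 16), (a, 27, 16), (a, 32, 16), (m, 14, 29), (m, 19, 29), (m, 27, 29), (m, 32, 29)}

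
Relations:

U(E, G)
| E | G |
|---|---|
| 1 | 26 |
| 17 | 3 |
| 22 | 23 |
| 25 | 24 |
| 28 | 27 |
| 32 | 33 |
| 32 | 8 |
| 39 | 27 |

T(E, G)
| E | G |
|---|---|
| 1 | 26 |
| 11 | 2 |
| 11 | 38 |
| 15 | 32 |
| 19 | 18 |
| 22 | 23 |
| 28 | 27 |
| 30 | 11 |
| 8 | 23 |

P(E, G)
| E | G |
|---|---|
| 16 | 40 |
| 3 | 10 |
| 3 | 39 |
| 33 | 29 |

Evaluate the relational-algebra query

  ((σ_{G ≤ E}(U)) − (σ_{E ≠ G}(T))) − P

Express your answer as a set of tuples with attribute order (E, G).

Selection G ≤ E: {(17, 3), (25, 24), (28, 27), (32, 8), (39, 27)}
Selection E ≠ G: {(1, 26), (11, 2), (11, 38), (15, 32), (19, 18), (22, 23), (28, 27), (30, 11), (8, 23)}
Set difference of the two operands is {(17, 3), (25, 24), (32, 8), (39, 27)}.
Set difference of the two operands is {(17, 3), (25, 24), (32, 8), (39, 27)}.

{(17, 3), (25, 24), (32, 8), (39, 27)}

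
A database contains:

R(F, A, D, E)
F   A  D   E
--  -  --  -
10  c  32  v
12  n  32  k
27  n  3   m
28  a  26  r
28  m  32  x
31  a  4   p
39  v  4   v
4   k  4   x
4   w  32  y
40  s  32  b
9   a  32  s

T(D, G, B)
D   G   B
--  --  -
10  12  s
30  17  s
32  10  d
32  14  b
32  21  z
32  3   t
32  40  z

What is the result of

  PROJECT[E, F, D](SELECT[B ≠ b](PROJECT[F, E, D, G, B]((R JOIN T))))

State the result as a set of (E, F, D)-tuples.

{(b, 40, 32), (k, 12, 32), (s, 9, 32), (v, 10, 32), (x, 28, 32), (y, 4, 32)}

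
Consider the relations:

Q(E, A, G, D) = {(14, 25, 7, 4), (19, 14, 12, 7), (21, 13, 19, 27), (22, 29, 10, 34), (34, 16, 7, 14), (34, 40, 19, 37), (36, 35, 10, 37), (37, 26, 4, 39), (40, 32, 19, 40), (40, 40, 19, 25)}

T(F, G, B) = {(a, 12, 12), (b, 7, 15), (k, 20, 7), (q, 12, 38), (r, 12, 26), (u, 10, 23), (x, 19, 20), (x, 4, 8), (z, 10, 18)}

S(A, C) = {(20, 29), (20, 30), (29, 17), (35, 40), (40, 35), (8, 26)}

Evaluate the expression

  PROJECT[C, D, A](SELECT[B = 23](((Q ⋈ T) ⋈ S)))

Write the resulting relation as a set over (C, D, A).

{(17, 34, 29), (40, 37, 35)}

Joining Q and T on G yields {(14, 25, 7, 4, b, 15), (19, 14, 12, 7, a, 12), (19, 14, 12, 7, q, 38), (19, 14, 12, 7, r, 26), (21, 13, 19, 27, x, 20), (22, 29, 10, 34, u, 23), (22, 29, 10, 34, z, 18), (34, 16, 7, 14, b, 15), (34, 40, 19, 37, x, 20), (36, 35, 10, 37, u, 23), (36, 35, 10, 37, z, 18), (37, 26, 4, 39, x, 8), (40, 32, 19, 40, x, 20), (40, 40, 19, 25, x, 20)}.
Joining (Q ⋈ T) and S on A yields {(22, 29, 10, 34, u, 23, 17), (22, 29, 10, 34, z, 18, 17), (34, 40, 19, 37, x, 20, 35), (36, 35, 10, 37, u, 23, 40), (36, 35, 10, 37, z, 18, 40), (40, 40, 19, 25, x, 20, 35)}.
Selection B = 23: {(22, 29, 10, 34, u, 23, 17), (36, 35, 10, 37, u, 23, 40)}
π_{C, D, A} gives {(17, 34, 29), (40, 37, 35)}.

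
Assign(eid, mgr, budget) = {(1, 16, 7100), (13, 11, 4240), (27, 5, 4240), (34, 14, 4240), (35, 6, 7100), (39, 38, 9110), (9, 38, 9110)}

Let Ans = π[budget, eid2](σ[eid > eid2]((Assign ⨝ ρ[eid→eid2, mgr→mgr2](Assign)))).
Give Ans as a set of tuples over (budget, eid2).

ρ[eid→eid2, mgr→mgr2]: schema becomes (eid2, mgr2, budget); tuples unchanged.
Assign ⋈ ρ[eid→eid2, mgr→mgr2](Assign) (natural join on budget): {(1, 16, 7100, 1, 16), (1, 16, 7100, 35, 6), (13, 11, 4240, 13, 11), (13, 11, 4240, 27, 5), (13, 11, 4240, 34, 14), (27, 5, 4240, 13, 11), (27, 5, 4240, 27, 5), (27, 5, 4240, 34, 14), (34, 14, 4240, 13, 11), (34, 14, 4240, 27, 5), (34, 14, 4240, 34, 14), (35, 6, 7100, 1, 16), (35, 6, 7100, 35, 6), (39, 38, 9110, 39, 38), (39, 38, 9110, 9, 38), (9, 38, 9110, 39, 38), (9, 38, 9110, 9, 38)}
Filtering on eid > eid2 leaves {(27, 5, 4240, 13, 11), (34, 14, 4240, 13, 11), (34, 14, 4240, 27, 5), (35, 6, 7100, 1, 16), (39, 38, 9110, 9, 38)}.
Keep only column(s) budget, eid2 (1 duplicate(s) eliminated): {(4240, 13), (4240, 27), (7100, 1), (9110, 9)}

{(4240, 13), (4240, 27), (7100, 1), (9110, 9)}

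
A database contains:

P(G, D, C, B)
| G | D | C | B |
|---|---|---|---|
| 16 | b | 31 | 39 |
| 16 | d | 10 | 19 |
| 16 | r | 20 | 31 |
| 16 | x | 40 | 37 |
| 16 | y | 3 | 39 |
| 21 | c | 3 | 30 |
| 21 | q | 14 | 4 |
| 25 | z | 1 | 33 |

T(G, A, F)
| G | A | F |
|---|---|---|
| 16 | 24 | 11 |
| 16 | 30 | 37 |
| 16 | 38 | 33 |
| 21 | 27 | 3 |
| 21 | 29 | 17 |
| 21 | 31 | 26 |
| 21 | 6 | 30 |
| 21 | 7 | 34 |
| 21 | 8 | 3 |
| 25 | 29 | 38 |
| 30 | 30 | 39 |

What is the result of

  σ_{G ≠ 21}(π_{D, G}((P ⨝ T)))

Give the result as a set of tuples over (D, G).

{(b, 16), (d, 16), (r, 16), (x, 16), (y, 16), (z, 25)}

Joining P and T on G yields {(16, b, 31, 39, 24, 11), (16, b, 31, 39, 30, 37), (16, b, 31, 39, 38, 33), (16, d, 10, 19, 24, 11), (16, d, 10, 19, 30, 37), (16, d, 10, 19, 38, 33), (16, r, 20, 31, 24, 11), (16, r, 20, 31, 30, 37), (16, r, 20, 31, 38, 33), (16, x, 40, 37, 24, 11), (16, x, 40, 37, 30, 37), (16, x, 40, 37, 38, 33), (16, y, 3, 39, 24, 11), (16, y, 3, 39, 30, 37), (16, y, 3, 39, 38, 33), (21, c, 3, 30, 27, 3), (21, c, 3, 30, 29, 17), (21, c, 3, 30, 31, 26), (21, c, 3, 30, 6, 30), (21, c, 3, 30, 7, 34), (21, c, 3, 30, 8, 3), (21, q, 14, 4, 27, 3), (21, q, 14, 4, 29, 17), (21, q, 14, 4, 31, 26), (21, q, 14, 4, 6, 30), (21, q, 14, 4, 7, 34), (21, q, 14, 4, 8, 3), (25, z, 1, 33, 29, 38)}.
Projecting to D, G (20 duplicate(s) eliminated): {(b, 16), (c, 21), (d, 16), (q, 21), (r, 16), (x, 16), (y, 16), (z, 25)}
Filtering on G ≠ 21 leaves {(b, 16), (d, 16), (r, 16), (x, 16), (y, 16), (z, 25)}.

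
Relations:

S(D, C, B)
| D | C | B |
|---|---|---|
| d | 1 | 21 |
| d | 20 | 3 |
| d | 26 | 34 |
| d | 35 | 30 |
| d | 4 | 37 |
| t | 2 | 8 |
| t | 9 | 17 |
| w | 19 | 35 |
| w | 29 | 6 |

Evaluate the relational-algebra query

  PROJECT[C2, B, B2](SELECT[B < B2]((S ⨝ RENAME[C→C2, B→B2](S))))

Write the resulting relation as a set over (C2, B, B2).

{(1, 3, 21), (19, 6, 35), (26, 21, 34), (26, 3, 34), (26, 30, 34), (35, 21, 30), (35, 3, 30), (4, 21, 37), (4, 3, 37), (4, 30, 37), (4, 34, 37), (9, 8, 17)}

ρ[C→C2, B→B2]: schema becomes (D, C2, B2); tuples unchanged.
Natural join on D: {(d, 1, 21, 1, 21), (d, 1, 21, 20, 3), (d, 1, 21, 26, 34), (d, 1, 21, 35, 30), (d, 1, 21, 4, 37), (d, 20, 3, 1, 21), (d, 20, 3, 20, 3), (d, 20, 3, 26, 34), (d, 20, 3, 35, 30), (d, 20, 3, 4, 37), (d, 26, 34, 1, 21), (d, 26, 34, 20, 3), (d, 26, 34, 26, 34), (d, 26, 34, 35, 30), (d, 26, 34, 4, 37), (d, 35, 30, 1, 21), (d, 35, 30, 20, 3), (d, 35, 30, 26, 34), (d, 35, 30, 35, 30), (d, 35, 30, 4, 37), (d, 4, 37, 1, 21), (d, 4, 37, 20, 3), (d, 4, 37, 26, 34), (d, 4, 37, 35, 30), (d, 4, 37, 4, 37), (t, 2, 8, 2, 8), (t, 2, 8, 9, 17), (t, 9, 17, 2, 8), (t, 9, 17, 9, 17), (w, 19, 35, 19, 35), (w, 19, 35, 29, 6), (w, 29, 6, 19, 35), (w, 29, 6, 29, 6)}
Apply σ_{B < B2}; surviving tuples: {(d, 1, 21, 26, 34), (d, 1, 21, 35, 30), (d, 1, 21, 4, 37), (d, 20, 3, 1, 21), (d, 20, 3, 26, 34), (d, 20, 3, 35, 30), (d, 20, 3, 4, 37), (d, 26, 34, 4, 37), (d, 35, 30, 26, 34), (d, 35, 30, 4, 37), (t, 2, 8, 9, 17), (w, 29, 6, 19, 35)}
Projecting to C2, B, B2: {(1, 3, 21), (19, 6, 35), (26, 21, 34), (26, 3, 34), (26, 30, 34), (35, 21, 30), (35, 3, 30), (4, 21, 37), (4, 3, 37), (4, 30, 37), (4, 34, 37), (9, 8, 17)}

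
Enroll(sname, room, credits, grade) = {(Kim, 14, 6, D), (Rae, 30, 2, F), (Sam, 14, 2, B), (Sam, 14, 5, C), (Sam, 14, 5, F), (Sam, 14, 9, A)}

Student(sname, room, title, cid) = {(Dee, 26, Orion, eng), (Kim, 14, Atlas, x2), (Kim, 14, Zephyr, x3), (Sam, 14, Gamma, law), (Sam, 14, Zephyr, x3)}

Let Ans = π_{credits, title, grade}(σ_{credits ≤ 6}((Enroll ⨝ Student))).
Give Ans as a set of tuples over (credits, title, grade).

{(2, Gamma, B), (2, Zephyr, B), (5, Gamma, C), (5, Gamma, F), (5, Zephyr, C), (5, Zephyr, F), (6, Atlas, D), (6, Zephyr, D)}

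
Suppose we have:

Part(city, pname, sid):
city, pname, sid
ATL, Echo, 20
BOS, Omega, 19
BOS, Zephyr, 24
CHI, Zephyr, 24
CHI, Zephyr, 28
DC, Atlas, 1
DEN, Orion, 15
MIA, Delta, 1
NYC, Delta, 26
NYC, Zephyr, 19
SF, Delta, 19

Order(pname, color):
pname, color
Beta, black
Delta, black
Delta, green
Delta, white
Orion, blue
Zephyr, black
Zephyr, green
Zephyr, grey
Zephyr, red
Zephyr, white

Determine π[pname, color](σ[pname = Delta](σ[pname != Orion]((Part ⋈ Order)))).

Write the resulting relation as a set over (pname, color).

Joining Part and Order on pname yields {(BOS, Zephyr, 24, black), (BOS, Zephyr, 24, green), (BOS, Zephyr, 24, grey), (BOS, Zephyr, 24, red), (BOS, Zephyr, 24, white), (CHI, Zephyr, 24, black), (CHI, Zephyr, 24, green), (CHI, Zephyr, 24, grey), (CHI, Zephyr, 24, red), (CHI, Zephyr, 24, white), (CHI, Zephyr, 28, black), (CHI, Zephyr, 28, green), (CHI, Zephyr, 28, grey), (CHI, Zephyr, 28, red), (CHI, Zephyr, 28, white), (DEN, Orion, 15, blue), (MIA, Delta, 1, black), (MIA, Delta, 1, green), (MIA, Delta, 1, white), (NYC, Delta, 26, black), (NYC, Delta, 26, green), (NYC, Delta, 26, white), (NYC, Zephyr, 19, black), (NYC, Zephyr, 19, green), (NYC, Zephyr, 19, grey), (NYC, Zephyr, 19, red), (NYC, Zephyr, 19, white), (SF, Delta, 19, black), (SF, Delta, 19, green), (SF, Delta, 19, white)}.
Filtering on pname != Orion leaves {(BOS, Zephyr, 24, black), (BOS, Zephyr, 24, green), (BOS, Zephyr, 24, grey), (BOS, Zephyr, 24, red), (BOS, Zephyr, 24, white), (CHI, Zephyr, 24, black), (CHI, Zephyr, 24, green), (CHI, Zephyr, 24, grey), (CHI, Zephyr, 24, red), (CHI, Zephyr, 24, white), (CHI, Zephyr, 28, black), (CHI, Zephyr, 28, green), (CHI, Zephyr, 28, grey), (CHI, Zephyr, 28, red), (CHI, Zephyr, 28, white), (MIA, Delta, 1, black), (MIA, Delta, 1, green), (MIA, Delta, 1, white), (NYC, Delta, 26, black), (NYC, Delta, 26, green), (NYC, Delta, 26, white), (NYC, Zephyr, 19, black), (NYC, Zephyr, 19, green), (NYC, Zephyr, 19, grey), (NYC, Zephyr, 19, red), (NYC, Zephyr, 19, white), (SF, Delta, 19, black), (SF, Delta, 19, green), (SF, Delta, 19, white)}.
Filtering on pname = Delta leaves {(MIA, Delta, 1, black), (MIA, Delta, 1, green), (MIA, Delta, 1, white), (NYC, Delta, 26, black), (NYC, Delta, 26, green), (NYC, Delta, 26, white), (SF, Delta, 19, black), (SF, Delta, 19, green), (SF, Delta, 19, white)}.
Keep only column(s) pname, color (6 duplicate(s) eliminated): {(Delta, black), (Delta, green), (Delta, white)}

{(Delta, black), (Delta, green), (Delta, white)}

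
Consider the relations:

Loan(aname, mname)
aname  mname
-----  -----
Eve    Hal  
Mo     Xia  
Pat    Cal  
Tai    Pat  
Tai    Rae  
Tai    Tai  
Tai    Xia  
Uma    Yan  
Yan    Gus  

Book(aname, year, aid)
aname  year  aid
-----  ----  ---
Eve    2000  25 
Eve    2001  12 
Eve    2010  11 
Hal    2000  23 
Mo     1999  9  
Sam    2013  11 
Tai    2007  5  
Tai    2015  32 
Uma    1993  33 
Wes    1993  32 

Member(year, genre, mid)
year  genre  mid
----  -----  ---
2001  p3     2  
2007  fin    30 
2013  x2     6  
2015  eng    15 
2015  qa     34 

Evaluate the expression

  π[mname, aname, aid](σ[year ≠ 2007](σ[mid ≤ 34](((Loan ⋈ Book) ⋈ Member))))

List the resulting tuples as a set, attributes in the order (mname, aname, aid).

Loan ⋈ Book (natural join on aname): {(Eve, Hal, 2000, 25), (Eve, Hal, 2001, 12), (Eve, Hal, 2010, 11), (Mo, Xia, 1999, 9), (Tai, Pat, 2007, 5), (Tai, Pat, 2015, 32), (Tai, Rae, 2007, 5), (Tai, Rae, 2015, 32), (Tai, Tai, 2007, 5), (Tai, Tai, 2015, 32), (Tai, Xia, 2007, 5), (Tai, Xia, 2015, 32), (Uma, Yan, 1993, 33)}
(Loan ⋈ Book) ⋈ Member (natural join on year): {(Eve, Hal, 2001, 12, p3, 2), (Tai, Pat, 2007, 5, fin, 30), (Tai, Pat, 2015, 32, eng, 15), (Tai, Pat, 2015, 32, qa, 34), (Tai, Rae, 2007, 5, fin, 30), (Tai, Rae, 2015, 32, eng, 15), (Tai, Rae, 2015, 32, qa, 34), (Tai, Tai, 2007, 5, fin, 30), (Tai, Tai, 2015, 32, eng, 15), (Tai, Tai, 2015, 32, qa, 34), (Tai, Xia, 2007, 5, fin, 30), (Tai, Xia, 2015, 32, eng, 15), (Tai, Xia, 2015, 32, qa, 34)}
Selection mid ≤ 34: {(Eve, Hal, 2001, 12, p3, 2), (Tai, Pat, 2007, 5, fin, 30), (Tai, Pat, 2015, 32, eng, 15), (Tai, Pat, 2015, 32, qa, 34), (Tai, Rae, 2007, 5, fin, 30), (Tai, Rae, 2015, 32, eng, 15), (Tai, Rae, 2015, 32, qa, 34), (Tai, Tai, 2007, 5, fin, 30), (Tai, Tai, 2015, 32, eng, 15), (Tai, Tai, 2015, 32, qa, 34), (Tai, Xia, 2007, 5, fin, 30), (Tai, Xia, 2015, 32, eng, 15), (Tai, Xia, 2015, 32, qa, 34)}
Selection year ≠ 2007: {(Eve, Hal, 2001, 12, p3, 2), (Tai, Pat, 2015, 32, eng, 15), (Tai, Pat, 2015, 32, qa, 34), (Tai, Rae, 2015, 32, eng, 15), (Tai, Rae, 2015, 32, qa, 34), (Tai, Tai, 2015, 32, eng, 15), (Tai, Tai, 2015, 32, qa, 34), (Tai, Xia, 2015, 32, eng, 15), (Tai, Xia, 2015, 32, qa, 34)}
Keep only column(s) mname, aname, aid (4 duplicate(s) eliminated): {(Hal, Eve, 12), (Pat, Tai, 32), (Rae, Tai, 32), (Tai, Tai, 32), (Xia, Tai, 32)}

{(Hal, Eve, 12), (Pat, Tai, 32), (Rae, Tai, 32), (Tai, Tai, 32), (Xia, Tai, 32)}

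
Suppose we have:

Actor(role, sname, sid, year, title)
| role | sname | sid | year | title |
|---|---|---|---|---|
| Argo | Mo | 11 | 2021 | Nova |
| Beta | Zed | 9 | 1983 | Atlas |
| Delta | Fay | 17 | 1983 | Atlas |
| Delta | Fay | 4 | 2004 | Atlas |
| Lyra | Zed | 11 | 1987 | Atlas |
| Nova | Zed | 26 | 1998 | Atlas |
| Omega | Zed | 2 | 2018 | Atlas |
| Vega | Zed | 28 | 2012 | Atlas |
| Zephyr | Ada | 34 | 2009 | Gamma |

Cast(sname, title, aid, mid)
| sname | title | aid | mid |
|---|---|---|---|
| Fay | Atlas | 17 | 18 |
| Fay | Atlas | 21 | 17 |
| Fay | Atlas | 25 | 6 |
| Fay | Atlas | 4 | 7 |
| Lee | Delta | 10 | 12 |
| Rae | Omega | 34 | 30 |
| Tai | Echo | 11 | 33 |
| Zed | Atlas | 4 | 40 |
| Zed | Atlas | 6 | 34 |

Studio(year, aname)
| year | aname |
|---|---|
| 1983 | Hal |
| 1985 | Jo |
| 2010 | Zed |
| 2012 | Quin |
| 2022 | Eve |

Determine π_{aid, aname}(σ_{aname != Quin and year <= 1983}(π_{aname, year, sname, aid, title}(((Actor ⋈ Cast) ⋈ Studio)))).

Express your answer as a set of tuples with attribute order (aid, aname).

{(17, Hal), (21, Hal), (25, Hal), (4, Hal), (6, Hal)}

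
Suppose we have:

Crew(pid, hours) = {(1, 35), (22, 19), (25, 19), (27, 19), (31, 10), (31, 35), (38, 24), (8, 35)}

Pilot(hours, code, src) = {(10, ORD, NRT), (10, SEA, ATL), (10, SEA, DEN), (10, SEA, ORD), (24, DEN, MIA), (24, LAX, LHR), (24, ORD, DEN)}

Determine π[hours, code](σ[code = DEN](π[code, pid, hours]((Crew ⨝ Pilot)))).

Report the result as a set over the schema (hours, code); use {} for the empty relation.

Crew ⋈ Pilot (natural join on hours): {(31, 10, ORD, NRT), (31, 10, SEA, ATL), (31, 10, SEA, DEN), (31, 10, SEA, ORD), (38, 24, DEN, MIA), (38, 24, LAX, LHR), (38, 24, ORD, DEN)}
Keep only column(s) code, pid, hours (2 duplicate(s) eliminated): {(DEN, 38, 24), (LAX, 38, 24), (ORD, 31, 10), (ORD, 38, 24), (SEA, 31, 10)}
Filtering on code = DEN leaves {(DEN, 38, 24)}.
Keep only column(s) hours, code: {(24, DEN)}

{(24, DEN)}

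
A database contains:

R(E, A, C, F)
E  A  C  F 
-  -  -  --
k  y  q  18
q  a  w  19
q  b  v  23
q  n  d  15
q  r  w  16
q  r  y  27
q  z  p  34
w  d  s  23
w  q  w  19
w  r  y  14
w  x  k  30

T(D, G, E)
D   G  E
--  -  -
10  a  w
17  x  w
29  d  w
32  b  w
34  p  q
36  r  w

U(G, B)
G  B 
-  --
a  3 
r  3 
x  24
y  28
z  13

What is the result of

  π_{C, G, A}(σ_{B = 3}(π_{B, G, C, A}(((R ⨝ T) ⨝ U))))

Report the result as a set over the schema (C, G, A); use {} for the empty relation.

Joining R and T on E yields {(q, a, w, 19, 34, p), (q, b, v, 23, 34, p), (q, n, d, 15, 34, p), (q, r, w, 16, 34, p), (q, r, y, 27, 34, p), (q, z, p, 34, 34, p), (w, d, s, 23, 10, a), (w, d, s, 23, 17, x), (w, d, s, 23, 29, d), (w, d, s, 23, 32, b), (w, d, s, 23, 36, r), (w, q, w, 19, 10, a), (w, q, w, 19, 17, x), (w, q, w, 19, 29, d), (w, q, w, 19, 32, b), (w, q, w, 19, 36, r), (w, r, y, 14, 10, a), (w, r, y, 14, 17, x), (w, r, y, 14, 29, d), (w, r, y, 14, 32, b), (w, r, y, 14, 36, r), (w, x, k, 30, 10, a), (w, x, k, 30, 17, x), (w, x, k, 30, 29, d), (w, x, k, 30, 32, b), (w, x, k, 30, 36, r)}.
Joining (R ⨝ T) and U on G yields {(w, d, s, 23, 10, a, 3), (w, d, s, 23, 17, x, 24), (w, d, s, 23, 36, r, 3), (w, q, w, 19, 10, a, 3), (w, q, w, 19, 17, x, 24), (w, q, w, 19, 36, r, 3), (w, r, y, 14, 10, a, 3), (w, r, y, 14, 17, x, 24), (w, r, y, 14, 36, r, 3), (w, x, k, 30, 10, a, 3), (w, x, k, 30, 17, x, 24), (w, x, k, 30, 36, r, 3)}.
π_{B, G, C, A} gives {(24, x, k, x), (24, x, s, d), (24, x, w, q), (24, x, y, r), (3, a, k, x), (3, a, s, d), (3, a, w, q), (3, a, y, r), (3, r, k, x), (3, r, s, d), (3, r, w, q), (3, r, y, r)}.
σ[B = 3]: keep tuples satisfying B = 3 → {(3, a, k, x), (3, a, s, d), (3, a, w, q), (3, a, y, r), (3, r, k, x), (3, r, s, d), (3, r, w, q), (3, r, y, r)}
π_{C, G, A} gives {(k, a, x), (k, r, x), (s, a, d), (s, r, d), (w, a, q), (w, r, q), (y, a, r), (y, r, r)}.

{(k, a, x), (k, r, x), (s, a, d), (s, r, d), (w, a, q), (w, r, q), (y, a, r), (y, r, r)}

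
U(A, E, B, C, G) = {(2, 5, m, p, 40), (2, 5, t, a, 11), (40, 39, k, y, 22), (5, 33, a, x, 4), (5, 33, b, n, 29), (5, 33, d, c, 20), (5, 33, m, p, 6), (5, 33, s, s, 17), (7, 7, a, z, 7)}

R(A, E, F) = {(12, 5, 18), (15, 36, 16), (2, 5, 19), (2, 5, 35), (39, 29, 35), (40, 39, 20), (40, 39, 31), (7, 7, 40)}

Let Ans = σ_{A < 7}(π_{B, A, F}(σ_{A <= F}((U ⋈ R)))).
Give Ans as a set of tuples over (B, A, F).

Natural join on A, E: {(2, 5, m, p, 40, 19), (2, 5, m, p, 40, 35), (2, 5, t, a, 11, 19), (2, 5, t, a, 11, 35), (40, 39, k, y, 22, 20), (40, 39, k, y, 22, 31), (7, 7, a, z, 7, 40)}
Filtering on A <= F leaves {(2, 5, m, p, 40, 19), (2, 5, m, p, 40, 35), (2, 5, t, a, 11, 19), (2, 5, t, a, 11, 35), (7, 7, a, z, 7, 40)}.
π[B, A, F]: project onto (B, A, F) → {(a, 7, 40), (m, 2, 19), (m, 2, 35), (t, 2, 19), (t, 2, 35)}
Filtering on A < 7 leaves {(m, 2, 19), (m, 2, 35), (t, 2, 19), (t, 2, 35)}.

{(m, 2, 19), (m, 2, 35), (t, 2, 19), (t, 2, 35)}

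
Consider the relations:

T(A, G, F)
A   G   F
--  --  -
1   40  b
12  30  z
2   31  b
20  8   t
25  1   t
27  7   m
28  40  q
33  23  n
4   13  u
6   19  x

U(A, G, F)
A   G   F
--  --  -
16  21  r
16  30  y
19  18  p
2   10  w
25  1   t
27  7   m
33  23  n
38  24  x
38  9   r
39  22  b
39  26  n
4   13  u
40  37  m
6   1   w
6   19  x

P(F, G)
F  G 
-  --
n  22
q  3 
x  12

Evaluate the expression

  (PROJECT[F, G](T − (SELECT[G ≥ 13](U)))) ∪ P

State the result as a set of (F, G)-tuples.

{(b, 31), (b, 40), (m, 7), (n, 22), (q, 3), (q, 40), (t, 1), (t, 8), (x, 12), (z, 30)}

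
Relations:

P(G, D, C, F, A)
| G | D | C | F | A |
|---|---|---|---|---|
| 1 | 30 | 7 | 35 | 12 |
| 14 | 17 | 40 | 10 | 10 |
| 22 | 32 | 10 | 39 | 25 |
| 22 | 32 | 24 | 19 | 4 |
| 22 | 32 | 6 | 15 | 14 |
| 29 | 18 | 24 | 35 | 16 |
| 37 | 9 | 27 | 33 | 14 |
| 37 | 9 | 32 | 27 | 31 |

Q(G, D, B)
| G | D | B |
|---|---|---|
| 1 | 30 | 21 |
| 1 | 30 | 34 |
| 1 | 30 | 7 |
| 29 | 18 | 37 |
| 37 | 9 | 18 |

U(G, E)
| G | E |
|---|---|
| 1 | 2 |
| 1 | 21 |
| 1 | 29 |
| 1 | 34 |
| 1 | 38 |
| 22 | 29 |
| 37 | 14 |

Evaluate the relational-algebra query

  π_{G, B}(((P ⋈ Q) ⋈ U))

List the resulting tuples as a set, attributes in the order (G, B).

{(1, 21), (1, 34), (1, 7), (37, 18)}

Joining P and Q on G, D yields {(1, 30, 7, 35, 12, 21), (1, 30, 7, 35, 12, 34), (1, 30, 7, 35, 12, 7), (29, 18, 24, 35, 16, 37), (37, 9, 27, 33, 14, 18), (37, 9, 32, 27, 31, 18)}.
Joining (P ⋈ Q) and U on G yields {(1, 30, 7, 35, 12, 21, 2), (1, 30, 7, 35, 12, 21, 21), (1, 30, 7, 35, 12, 21, 29), (1, 30, 7, 35, 12, 21, 34), (1, 30, 7, 35, 12, 21, 38), (1, 30, 7, 35, 12, 34, 2), (1, 30, 7, 35, 12, 34, 21), (1, 30, 7, 35, 12, 34, 29), (1, 30, 7, 35, 12, 34, 34), (1, 30, 7, 35, 12, 34, 38), (1, 30, 7, 35, 12, 7, 2), (1, 30, 7, 35, 12, 7, 21), (1, 30, 7, 35, 12, 7, 29), (1, 30, 7, 35, 12, 7, 34), (1, 30, 7, 35, 12, 7, 38), (37, 9, 27, 33, 14, 18, 14), (37, 9, 32, 27, 31, 18, 14)}.
π[G, B]: project onto (G, B) (13 duplicate(s) eliminated) → {(1, 21), (1, 34), (1, 7), (37, 18)}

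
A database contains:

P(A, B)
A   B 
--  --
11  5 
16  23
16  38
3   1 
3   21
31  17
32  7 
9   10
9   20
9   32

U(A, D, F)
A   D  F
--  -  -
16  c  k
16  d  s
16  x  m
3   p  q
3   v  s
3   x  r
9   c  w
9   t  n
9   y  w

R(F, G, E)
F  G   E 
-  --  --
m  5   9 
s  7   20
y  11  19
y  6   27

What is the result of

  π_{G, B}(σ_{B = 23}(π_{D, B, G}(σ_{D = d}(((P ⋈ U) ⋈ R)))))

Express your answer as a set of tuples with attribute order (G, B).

{(7, 23)}

Joining P and U on A yields {(16, 23, c, k), (16, 23, d, s), (16, 23, x, m), (16, 38, c, k), (16, 38, d, s), (16, 38, x, m), (3, 1, p, q), (3, 1, v, s), (3, 1, x, r), (3, 21, p, q), (3, 21, v, s), (3, 21, x, r), (9, 10, c, w), (9, 10, t, n), (9, 10, y, w), (9, 20, c, w), (9, 20, t, n), (9, 20, y, w), (9, 32, c, w), (9, 32, t, n), (9, 32, y, w)}.
Joining (P ⋈ U) and R on F yields {(16, 23, d, s, 7, 20), (16, 23, x, m, 5, 9), (16, 38, d, s, 7, 20), (16, 38, x, m, 5, 9), (3, 1, v, s, 7, 20), (3, 21, v, s, 7, 20)}.
Selection D = d: {(16, 23, d, s, 7, 20), (16, 38, d, s, 7, 20)}
π_{D, B, G} gives {(d, 23, 7), (d, 38, 7)}.
Selection B = 23: {(d, 23, 7)}
π_{G, B} gives {(7, 23)}.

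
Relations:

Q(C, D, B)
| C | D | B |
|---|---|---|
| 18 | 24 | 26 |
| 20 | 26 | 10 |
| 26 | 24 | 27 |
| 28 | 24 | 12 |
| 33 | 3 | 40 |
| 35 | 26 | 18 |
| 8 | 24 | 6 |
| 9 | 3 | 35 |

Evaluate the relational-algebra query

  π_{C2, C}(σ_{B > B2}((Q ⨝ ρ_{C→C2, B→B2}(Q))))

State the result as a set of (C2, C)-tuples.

ρ[C→C2, B→B2]: schema becomes (C2, D, B2); tuples unchanged.
Natural join on D: {(18, 24, 26, 18, 26), (18, 24, 26, 26, 27), (18, 24, 26, 28, 12), (18, 24, 26, 8, 6), (20, 26, 10, 20, 10), (20, 26, 10, 35, 18), (26, 24, 27, 18, 26), (26, 24, 27, 26, 27), (26, 24, 27, 28, 12), (26, 24, 27, 8, 6), (28, 24, 12, 18, 26), (28, 24, 12, 26, 27), (28, 24, 12, 28, 12), (28, 24, 12, 8, 6), (33, 3, 40, 33, 40), (33, 3, 40, 9, 35), (35, 26, 18, 20, 10), (35, 26, 18, 35, 18), (8, 24, 6, 18, 26), (8, 24, 6, 26, 27), (8, 24, 6, 28, 12), (8, 24, 6, 8, 6), (9, 3, 35, 33, 40), (9, 3, 35, 9, 35)}
Filtering on B > B2 leaves {(18, 24, 26, 28, 12), (18, 24, 26, 8, 6), (26, 24, 27, 18, 26), (26, 24, 27, 28, 12), (26, 24, 27, 8, 6), (28, 24, 12, 8, 6), (33, 3, 40, 9, 35), (35, 26, 18, 20, 10)}.
π[C2, C]: project onto (C2, C) → {(18, 26), (20, 35), (28, 18), (28, 26), (8, 18), (8, 26), (8, 28), (9, 33)}

{(18, 26), (20, 35), (28, 18), (28, 26), (8, 18), (8, 26), (8, 28), (9, 33)}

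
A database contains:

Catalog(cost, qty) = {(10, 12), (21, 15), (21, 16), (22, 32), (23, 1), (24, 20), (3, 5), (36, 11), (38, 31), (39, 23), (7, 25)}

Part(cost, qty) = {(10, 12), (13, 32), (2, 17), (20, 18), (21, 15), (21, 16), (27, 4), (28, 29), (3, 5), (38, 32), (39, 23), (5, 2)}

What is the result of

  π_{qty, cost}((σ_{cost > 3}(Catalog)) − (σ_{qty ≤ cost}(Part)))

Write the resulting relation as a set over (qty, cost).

{(1, 23), (11, 36), (12, 10), (20, 24), (25, 7), (31, 38), (32, 22)}

Selection cost > 3: {(10, 12), (21, 15), (21, 16), (22, 32), (23, 1), (24, 20), (36, 11), (38, 31), (39, 23), (7, 25)}
Selection qty ≤ cost: {(20, 18), (21, 15), (21, 16), (27, 4), (38, 32), (39, 23), (5, 2)}
Set difference of the two operands is {(10, 12), (22, 32), (23, 1), (24, 20), (36, 11), (38, 31), (7, 25)}.
π_{qty, cost} gives {(1, 23), (11, 36), (12, 10), (20, 24), (25, 7), (31, 38), (32, 22)}.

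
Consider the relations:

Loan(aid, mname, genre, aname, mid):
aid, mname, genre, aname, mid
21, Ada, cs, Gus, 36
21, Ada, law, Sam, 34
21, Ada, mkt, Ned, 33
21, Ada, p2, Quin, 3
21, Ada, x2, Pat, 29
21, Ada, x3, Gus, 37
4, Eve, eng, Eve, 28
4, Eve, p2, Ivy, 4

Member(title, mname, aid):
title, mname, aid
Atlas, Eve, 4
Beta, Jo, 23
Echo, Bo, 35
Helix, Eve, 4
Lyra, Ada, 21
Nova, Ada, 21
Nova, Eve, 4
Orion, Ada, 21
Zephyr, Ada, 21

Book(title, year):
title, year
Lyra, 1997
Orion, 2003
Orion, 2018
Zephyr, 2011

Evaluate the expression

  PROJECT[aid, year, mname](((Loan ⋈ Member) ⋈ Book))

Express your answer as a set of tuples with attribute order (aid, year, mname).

Natural join on aid, mname: {(21, Ada, cs, Gus, 36, Lyra), (21, Ada, cs, Gus, 36, Nova), (21, Ada, cs, Gus, 36, Orion), (21, Ada, cs, Gus, 36, Zephyr), (21, Ada, law, Sam, 34, Lyra), (21, Ada, law, Sam, 34, Nova), (21, Ada, law, Sam, 34, Orion), (21, Ada, law, Sam, 34, Zephyr), (21, Ada, mkt, Ned, 33, Lyra), (21, Ada, mkt, Ned, 33, Nova), (21, Ada, mkt, Ned, 33, Orion), (21, Ada, mkt, Ned, 33, Zephyr), (21, Ada, p2, Quin, 3, Lyra), (21, Ada, p2, Quin, 3, Nova), (21, Ada, p2, Quin, 3, Orion), (21, Ada, p2, Quin, 3, Zephyr), (21, Ada, x2, Pat, 29, Lyra), (21, Ada, x2, Pat, 29, Nova), (21, Ada, x2, Pat, 29, Orion), (21, Ada, x2, Pat, 29, Zephyr), (21, Ada, x3, Gus, 37, Lyra), (21, Ada, x3, Gus, 37, Nova), (21, Ada, x3, Gus, 37, Orion), (21, Ada, x3, Gus, 37, Zephyr), (4, Eve, eng, Eve, 28, Atlas), (4, Eve, eng, Eve, 28, Helix), (4, Eve, eng, Eve, 28, Nova), (4, Eve, p2, Ivy, 4, Atlas), (4, Eve, p2, Ivy, 4, Helix), (4, Eve, p2, Ivy, 4, Nova)}
Natural join on title: {(21, Ada, cs, Gus, 36, Lyra, 1997), (21, Ada, cs, Gus, 36, Orion, 2003), (21, Ada, cs, Gus, 36, Orion, 2018), (21, Ada, cs, Gus, 36, Zephyr, 2011), (21, Ada, law, Sam, 34, Lyra, 1997), (21, Ada, law, Sam, 34, Orion, 2003), (21, Ada, law, Sam, 34, Orion, 2018), (21, Ada, law, Sam, 34, Zephyr, 2011), (21, Ada, mkt, Ned, 33, Lyra, 1997), (21, Ada, mkt, Ned, 33, Orion, 2003), (21, Ada, mkt, Ned, 33, Orion, 2018), (21, Ada, mkt, Ned, 33, Zephyr, 2011), (21, Ada, p2, Quin, 3, Lyra, 1997), (21, Ada, p2, Quin, 3, Orion, 2003), (21, Ada, p2, Quin, 3, Orion, 2018), (21, Ada, p2, Quin, 3, Zephyr, 2011), (21, Ada, x2, Pat, 29, Lyra, 1997), (21, Ada, x2, Pat, 29, Orion, 2003), (21, Ada, x2, Pat, 29, Orion, 2018), (21, Ada, x2, Pat, 29, Zephyr, 2011), (21, Ada, x3, Gus, 37, Lyra, 1997), (21, Ada, x3, Gus, 37, Orion, 2003), (21, Ada, x3, Gus, 37, Orion, 2018), (21, Ada, x3, Gus, 37, Zephyr, 2011)}
Projecting to aid, year, mname (20 duplicate(s) eliminated): {(21, 1997, Ada), (21, 2003, Ada), (21, 2011, Ada), (21, 2018, Ada)}

{(21, 1997, Ada), (21, 2003, Ada), (21, 2011, Ada), (21, 2018, Ada)}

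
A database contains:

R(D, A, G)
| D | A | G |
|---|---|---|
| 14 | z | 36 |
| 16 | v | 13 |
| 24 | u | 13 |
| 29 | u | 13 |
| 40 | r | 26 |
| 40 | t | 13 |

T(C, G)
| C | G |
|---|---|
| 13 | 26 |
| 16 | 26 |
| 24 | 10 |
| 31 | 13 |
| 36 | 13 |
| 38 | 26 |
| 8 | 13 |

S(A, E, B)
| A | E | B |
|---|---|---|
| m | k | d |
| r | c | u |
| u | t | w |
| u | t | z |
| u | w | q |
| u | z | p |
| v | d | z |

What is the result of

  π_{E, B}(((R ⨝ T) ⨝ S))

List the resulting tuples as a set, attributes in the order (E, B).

Joining R and T on G yields {(16, v, 13, 31), (16, v, 13, 36), (16, v, 13, 8), (24, u, 13, 31), (24, u, 13, 36), (24, u, 13, 8), (29, u, 13, 31), (29, u, 13, 36), (29, u, 13, 8), (40, r, 26, 13), (40, r, 26, 16), (40, r, 26, 38), (40, t, 13, 31), (40, t, 13, 36), (40, t, 13, 8)}.
Joining (R ⨝ T) and S on A yields {(16, v, 13, 31, d, z), (16, v, 13, 36, d, z), (16, v, 13, 8, d, z), (24, u, 13, 31, t, w), (24, u, 13, 31, t, z), (24, u, 13, 31, w, q), (24, u, 13, 31, z, p), (24, u, 13, 36, t, w), (24, u, 13, 36, t, z), (24, u, 13, 36, w, q), (24, u, 13, 36, z, p), (24, u, 13, 8, t, w), (24, u, 13, 8, t, z), (24, u, 13, 8, w, q), (24, u, 13, 8, z, p), (29, u, 13, 31, t, w), (29, u, 13, 31, t, z), (29, u, 13, 31, w, q), (29, u, 13, 31, z, p), (29, u, 13, 36, t, w), (29, u, 13, 36, t, z), (29, u, 13, 36, w, q), (29, u, 13, 36, z, p), (29, u, 13, 8, t, w), (29, u, 13, 8, t, z), (29, u, 13, 8, w, q), (29, u, 13, 8, z, p), (40, r, 26, 13, c, u), (40, r, 26, 16, c, u), (40, r, 26, 38, c, u)}.
π_{E, B} gives {(c, u), (d, z), (t, w), (t, z), (w, q), (z, p)} (24 duplicate(s) eliminated).

{(c, u), (d, z), (t, w), (t, z), (w, q), (z, p)}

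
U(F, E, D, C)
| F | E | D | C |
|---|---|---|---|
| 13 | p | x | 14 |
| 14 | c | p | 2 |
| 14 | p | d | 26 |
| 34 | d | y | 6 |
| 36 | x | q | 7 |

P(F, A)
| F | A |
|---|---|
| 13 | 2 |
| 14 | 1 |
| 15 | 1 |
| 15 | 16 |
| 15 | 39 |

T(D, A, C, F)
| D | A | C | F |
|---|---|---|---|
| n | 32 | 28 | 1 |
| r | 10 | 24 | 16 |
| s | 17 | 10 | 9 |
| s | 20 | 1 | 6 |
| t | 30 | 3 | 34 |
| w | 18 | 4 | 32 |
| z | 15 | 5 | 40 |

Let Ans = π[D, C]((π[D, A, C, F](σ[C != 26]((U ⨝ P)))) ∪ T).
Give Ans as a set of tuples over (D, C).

Natural join on F: {(13, p, x, 14, 2), (14, c, p, 2, 1), (14, p, d, 26, 1)}
Filtering on C != 26 leaves {(13, p, x, 14, 2), (14, c, p, 2, 1)}.
π_{D, A, C, F} gives {(p, 1, 2, 14), (x, 2, 14, 13)}.
Set union of the two operands is {(n, 32, 28, 1), (p, 1, 2, 14), (r, 10, 24, 16), (s, 17, 10, 9), (s, 20, 1, 6), (t, 30, 3, 34), (w, 18, 4, 32), (x, 2, 14, 13), (z, 15, 5, 40)}.
π_{D, C} gives {(n, 28), (p, 2), (r, 24), (s, 1), (s, 10), (t, 3), (w, 4), (x, 14), (z, 5)}.

{(n, 28), (p, 2), (r, 24), (s, 1), (s, 10), (t, 3), (w, 4), (x, 14), (z, 5)}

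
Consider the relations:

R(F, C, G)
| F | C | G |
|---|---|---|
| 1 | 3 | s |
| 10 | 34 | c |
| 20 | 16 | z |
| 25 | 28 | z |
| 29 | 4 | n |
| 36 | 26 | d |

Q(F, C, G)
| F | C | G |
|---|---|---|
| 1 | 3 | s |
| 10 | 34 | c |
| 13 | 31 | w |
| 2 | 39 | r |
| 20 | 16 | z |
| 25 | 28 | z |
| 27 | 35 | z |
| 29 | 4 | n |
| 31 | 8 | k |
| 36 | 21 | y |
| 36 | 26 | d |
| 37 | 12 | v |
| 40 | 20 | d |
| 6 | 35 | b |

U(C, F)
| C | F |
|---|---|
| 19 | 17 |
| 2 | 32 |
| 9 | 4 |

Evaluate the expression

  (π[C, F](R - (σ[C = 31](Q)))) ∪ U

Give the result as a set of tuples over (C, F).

σ[C = 31]: keep tuples satisfying C = 31 → {(13, 31, w)}
Taking the difference: {(1, 3, s), (10, 34, c), (20, 16, z), (25, 28, z), (29, 4, n), (36, 26, d)}
Keep only column(s) C, F: {(16, 20), (26, 36), (28, 25), (3, 1), (34, 10), (4, 29)}
Taking the union: {(16, 20), (19, 17), (2, 32), (26, 36), (28, 25), (3, 1), (34, 10), (4, 29), (9, 4)}

{(16, 20), (19, 17), (2, 32), (26, 36), (28, 25), (3, 1), (34, 10), (4, 29), (9, 4)}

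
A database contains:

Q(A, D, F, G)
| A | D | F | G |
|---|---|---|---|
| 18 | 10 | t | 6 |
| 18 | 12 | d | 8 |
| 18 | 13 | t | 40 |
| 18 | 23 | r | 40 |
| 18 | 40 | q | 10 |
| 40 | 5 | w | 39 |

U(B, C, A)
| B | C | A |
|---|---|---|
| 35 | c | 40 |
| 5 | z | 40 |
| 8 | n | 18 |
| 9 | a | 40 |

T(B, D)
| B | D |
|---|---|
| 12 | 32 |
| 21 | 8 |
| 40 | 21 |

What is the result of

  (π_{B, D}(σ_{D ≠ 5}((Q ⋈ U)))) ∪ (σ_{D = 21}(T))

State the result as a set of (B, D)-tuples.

{(40, 21), (8, 10), (8, 12), (8, 13), (8, 23), (8, 40)}

Q ⋈ U (natural join on A): {(18, 10, t, 6, 8, n), (18, 12, d, 8, 8, n), (18, 13, t, 40, 8, n), (18, 23, r, 40, 8, n), (18, 40, q, 10, 8, n), (40, 5, w, 39, 35, c), (40, 5, w, 39, 5, z), (40, 5, w, 39, 9, a)}
σ[D ≠ 5]: keep tuples satisfying D ≠ 5 → {(18, 10, t, 6, 8, n), (18, 12, d, 8, 8, n), (18, 13, t, 40, 8, n), (18, 23, r, 40, 8, n), (18, 40, q, 10, 8, n)}
π_{B, D} gives {(8, 10), (8, 12), (8, 13), (8, 23), (8, 40)}.
σ[D = 21]: keep tuples satisfying D = 21 → {(40, 21)}
Set union of the two operands is {(40, 21), (8, 10), (8, 12), (8, 13), (8, 23), (8, 40)}.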